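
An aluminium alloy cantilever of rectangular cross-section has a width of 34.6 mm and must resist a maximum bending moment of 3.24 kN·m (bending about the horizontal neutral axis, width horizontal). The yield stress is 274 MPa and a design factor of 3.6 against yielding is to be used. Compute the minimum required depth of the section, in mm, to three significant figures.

h = 85.9 mm

σ_allow = 274/3.6 = 76.11 MPa.
For a rectangular section σ = 6M/(bh²), so h² = 6M/(b σ_allow) = 6×3240000/(34.6×76.11) = 7382 mm².
h = 85.92 mm.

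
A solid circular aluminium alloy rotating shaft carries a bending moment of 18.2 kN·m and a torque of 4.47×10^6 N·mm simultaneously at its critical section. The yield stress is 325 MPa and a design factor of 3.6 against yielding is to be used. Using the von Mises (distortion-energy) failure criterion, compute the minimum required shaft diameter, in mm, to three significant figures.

σ_allow = σ_y/n = 325/3.6 = 90.28 MPa.
For a solid shaft σ_b = 32M/(πd³) and τ = 16T/(πd³), so the von Mises stress is σ' = (16/πd³)·√(4M²+3T²).
√(4M²+3T²) = √(4×(1.820×10^7)² + 3×(4.470×10^6)²) = 3.721×10^7 N·mm.
d³ = 16×3.721×10^7/(π×90.28) = 2.099×10^6 mm³.
d = 128.0 mm.

d = 128 mm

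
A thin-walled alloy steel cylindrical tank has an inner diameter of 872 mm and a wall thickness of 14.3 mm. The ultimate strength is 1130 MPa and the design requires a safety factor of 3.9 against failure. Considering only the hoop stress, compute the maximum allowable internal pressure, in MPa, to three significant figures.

σ_allow = 1130/3.9 = 289.7 MPa.
σ_h = pD/(2t) → p_allow = 2σ_allow t/D = 2×289.7×14.3/872 = 9.503 MPa.

p_allow = 9.50 MPa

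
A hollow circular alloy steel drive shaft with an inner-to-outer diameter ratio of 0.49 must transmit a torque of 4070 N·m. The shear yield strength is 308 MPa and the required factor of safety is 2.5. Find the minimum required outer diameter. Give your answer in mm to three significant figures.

τ_allow = 308/2.5 = 123.2 MPa.
For a hollow shaft τ = 16T/[πd_o³(1−k⁴)] with k = 0.49, so 1−k⁴ = 0.9424.
d_o³ = 16T/[π τ_allow (1−k⁴)] = 16×4070000/(π×123.2×0.9424) = 178500 mm³.
d_o = 56.31 mm.

d_o = 56.3 mm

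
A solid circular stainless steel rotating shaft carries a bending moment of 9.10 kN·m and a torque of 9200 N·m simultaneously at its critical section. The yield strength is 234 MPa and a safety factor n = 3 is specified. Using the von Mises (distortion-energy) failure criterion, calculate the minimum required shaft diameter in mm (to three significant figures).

d = 116 mm

σ_allow = σ_y/n = 234/3 = 78.00 MPa.
For a solid shaft σ_b = 32M/(πd³) and τ = 16T/(πd³), so the von Mises stress is σ' = (16/πd³)·√(4M²+3T²).
√(4M²+3T²) = √(4×(9.100×10^6)² + 3×(9.200×10^6)²) = 2.419×10^7 N·mm.
d³ = 16×2.419×10^7/(π×78.00) = 1.579×10^6 mm³.
d = 116.5 mm.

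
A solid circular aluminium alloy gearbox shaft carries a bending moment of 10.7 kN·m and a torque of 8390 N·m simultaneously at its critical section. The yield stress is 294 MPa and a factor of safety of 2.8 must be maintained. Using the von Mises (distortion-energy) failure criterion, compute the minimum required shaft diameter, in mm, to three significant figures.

σ_allow = σ_y/n = 294/2.8 = 105.0 MPa.
For a solid shaft σ_b = 32M/(πd³) and τ = 16T/(πd³), so the von Mises stress is σ' = (16/πd³)·√(4M²+3T²).
√(4M²+3T²) = √(4×(1.070×10^7)² + 3×(8.390×10^6)²) = 2.587×10^7 N·mm.
d³ = 16×2.587×10^7/(π×105.0) = 1.255×10^6 mm³.
d = 107.9 mm.

d = 108 mm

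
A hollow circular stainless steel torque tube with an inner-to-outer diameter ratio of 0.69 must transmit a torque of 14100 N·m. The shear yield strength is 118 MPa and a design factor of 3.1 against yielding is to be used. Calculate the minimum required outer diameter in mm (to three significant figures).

d_o = 135 mm

τ_allow = 118/3.1 = 38.06 MPa.
For a hollow shaft τ = 16T/[πd_o³(1−k⁴)] with k = 0.69, so 1−k⁴ = 0.7733.
d_o³ = 16T/[π τ_allow (1−k⁴)] = 16×1.4100×10^7/(π×38.06×0.7733) = 2.440×10^6 mm³.
d_o = 134.6 mm.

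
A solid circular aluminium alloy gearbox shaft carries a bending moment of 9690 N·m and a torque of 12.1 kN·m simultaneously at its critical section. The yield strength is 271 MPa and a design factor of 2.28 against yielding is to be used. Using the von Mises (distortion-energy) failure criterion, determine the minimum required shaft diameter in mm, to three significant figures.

d = 107 mm

σ_allow = σ_y/n = 271/2.28 = 118.9 MPa.
For a solid shaft σ_b = 32M/(πd³) and τ = 16T/(πd³), so the von Mises stress is σ' = (16/πd³)·√(4M²+3T²).
√(4M²+3T²) = √(4×(9.690×10^6)² + 3×(1.210×10^7)²) = 2.854×10^7 N·mm.
d³ = 16×2.854×10^7/(π×118.9) = 1.223×10^6 mm³.
d = 106.9 mm.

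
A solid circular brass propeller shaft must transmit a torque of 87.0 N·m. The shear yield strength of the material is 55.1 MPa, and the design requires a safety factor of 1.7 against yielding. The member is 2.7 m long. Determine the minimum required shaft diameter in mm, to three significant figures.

d = 23.9 mm

Allowable shear stress τ_allow = 55.1/1.7 = 32.41 MPa.
For a solid shaft τ = 16T/(πd³), so d³ = 16T/(π τ_allow) = 16×87000/(π×32.41) = 13670 mm³.
d = (13670)^(1/3) = 23.91 mm.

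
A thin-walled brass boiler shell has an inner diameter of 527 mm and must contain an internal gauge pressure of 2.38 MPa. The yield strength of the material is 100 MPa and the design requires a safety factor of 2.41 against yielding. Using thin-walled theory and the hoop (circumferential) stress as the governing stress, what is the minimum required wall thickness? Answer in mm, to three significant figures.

σ_allow = 100/2.41 = 41.49 MPa.
Hoop stress σ_h = pD/(2t), so t = pD/(2σ_allow) = 2.38×527/(2×41.49) = 15.11 mm.

t = 15.1 mm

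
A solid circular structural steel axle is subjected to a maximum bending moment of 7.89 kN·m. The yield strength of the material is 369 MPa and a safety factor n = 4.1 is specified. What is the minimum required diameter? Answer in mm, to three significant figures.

σ_allow = 369/4.1 = 90.00 MPa.
For a solid circular section σ = 32M/(πd³), so d³ = 32M/(π σ_allow) = 32×7890000/(π×90.00) = 893000 mm³.
d = 96.30 mm.

d = 96.3 mm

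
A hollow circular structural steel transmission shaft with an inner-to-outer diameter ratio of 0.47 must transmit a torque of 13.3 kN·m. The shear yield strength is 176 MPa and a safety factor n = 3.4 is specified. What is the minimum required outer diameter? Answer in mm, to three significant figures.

τ_allow = 176/3.4 = 51.76 MPa.
For a hollow shaft τ = 16T/[πd_o³(1−k⁴)] with k = 0.47, so 1−k⁴ = 0.9512.
d_o³ = 16T/[π τ_allow (1−k⁴)] = 16×1.3300×10^7/(π×51.76×0.9512) = 1.376×10^6 mm³.
d_o = 111.2 mm.

d_o = 111 mm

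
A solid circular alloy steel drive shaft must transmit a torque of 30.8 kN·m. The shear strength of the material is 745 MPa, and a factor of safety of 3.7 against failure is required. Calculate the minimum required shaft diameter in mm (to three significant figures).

Allowable shear stress τ_allow = 745/3.7 = 201.4 MPa.
For a solid shaft τ = 16T/(πd³), so d³ = 16T/(π τ_allow) = 16×3.0800×10^7/(π×201.4) = 779100 mm³.
d = (779100)^(1/3) = 92.01 mm.

d = 92.0 mm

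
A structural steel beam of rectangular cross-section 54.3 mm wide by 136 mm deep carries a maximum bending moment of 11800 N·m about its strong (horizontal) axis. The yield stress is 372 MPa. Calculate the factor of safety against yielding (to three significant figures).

Section modulus S = bh²/6 = 54.3×136²/6 = 167400 mm³.
σ = M/S = 1.1800×10^7/167400 = 70.49 MPa.
n = 372/70.49 = 5.277.

n = 5.28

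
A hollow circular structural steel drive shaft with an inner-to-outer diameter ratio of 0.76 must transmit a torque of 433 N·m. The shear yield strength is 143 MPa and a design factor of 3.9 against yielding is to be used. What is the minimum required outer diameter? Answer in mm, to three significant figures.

d_o = 44.9 mm

τ_allow = 143/3.9 = 36.67 MPa.
For a hollow shaft τ = 16T/[πd_o³(1−k⁴)] with k = 0.76, so 1−k⁴ = 0.6664.
d_o³ = 16T/[π τ_allow (1−k⁴)] = 16×433000/(π×36.67×0.6664) = 90250 mm³.
d_o = 44.86 mm.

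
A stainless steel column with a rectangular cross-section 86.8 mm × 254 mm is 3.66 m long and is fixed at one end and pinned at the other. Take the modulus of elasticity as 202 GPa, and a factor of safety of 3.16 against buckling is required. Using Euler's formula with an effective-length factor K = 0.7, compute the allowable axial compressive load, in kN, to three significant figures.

P_allow = 1330 kN

Buckling occurs about the weak axis: I_min = h·b³/12 = 254×86.8³/12 = 1.384×10^7 mm⁴ (b = 86.8 mm is the smaller dimension).
Effective length L_e = KL = 0.7×3.66 m = 2562 mm.
Euler critical load P_cr = π²EI/L_e² = π²×202000×1.384×10^7/2562² = 4.204×10^6 N.
P_allow = P_cr/n = 4.204×10^6/3.16 = 1.331×10^6 N.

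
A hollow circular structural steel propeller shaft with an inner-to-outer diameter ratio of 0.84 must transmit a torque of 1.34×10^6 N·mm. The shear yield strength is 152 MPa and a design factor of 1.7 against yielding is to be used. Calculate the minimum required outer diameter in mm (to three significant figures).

τ_allow = 152/1.7 = 89.41 MPa.
For a hollow shaft τ = 16T/[πd_o³(1−k⁴)] with k = 0.84, so 1−k⁴ = 0.5021.
d_o³ = 16T/[π τ_allow (1−k⁴)] = 16×1340000/(π×89.41×0.5021) = 152000 mm³.
d_o = 53.37 mm.

d_o = 53.4 mm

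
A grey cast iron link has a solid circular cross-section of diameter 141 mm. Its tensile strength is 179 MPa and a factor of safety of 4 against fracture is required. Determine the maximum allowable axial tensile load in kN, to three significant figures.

F_allow = 699 kN

σ_allow = 179/4 = 44.75 MPa.
A = πd²/4 = π×141²/4 = 15610 mm².
F_allow = σ_allow × A = 44.75×15610 = 698700 N.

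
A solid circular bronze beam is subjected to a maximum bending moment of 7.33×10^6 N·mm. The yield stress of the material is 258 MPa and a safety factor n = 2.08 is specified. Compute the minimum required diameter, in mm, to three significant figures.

σ_allow = 258/2.08 = 124.0 MPa.
For a solid circular section σ = 32M/(πd³), so d³ = 32M/(π σ_allow) = 32×7330000/(π×124.0) = 601900 mm³.
d = 84.43 mm.

d = 84.4 mm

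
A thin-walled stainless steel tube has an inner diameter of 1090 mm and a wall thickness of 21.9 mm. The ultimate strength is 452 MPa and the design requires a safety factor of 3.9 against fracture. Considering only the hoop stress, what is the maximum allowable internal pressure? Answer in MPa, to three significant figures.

σ_allow = 452/3.9 = 115.9 MPa.
σ_h = pD/(2t) → p_allow = 2σ_allow t/D = 2×115.9×21.9/1090 = 4.657 MPa.

p_allow = 4.66 MPa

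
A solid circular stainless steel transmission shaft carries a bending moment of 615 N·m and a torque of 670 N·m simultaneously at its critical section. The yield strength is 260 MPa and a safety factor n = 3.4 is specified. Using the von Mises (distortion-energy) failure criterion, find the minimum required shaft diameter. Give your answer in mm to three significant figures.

d = 48.3 mm

σ_allow = σ_y/n = 260/3.4 = 76.47 MPa.
For a solid shaft σ_b = 32M/(πd³) and τ = 16T/(πd³), so the von Mises stress is σ' = (16/πd³)·√(4M²+3T²).
√(4M²+3T²) = √(4×(615000)² + 3×(670000)²) = 1.691×10^6 N·mm.
d³ = 16×1.691×10^6/(π×76.47) = 112600 mm³.
d = 48.29 mm.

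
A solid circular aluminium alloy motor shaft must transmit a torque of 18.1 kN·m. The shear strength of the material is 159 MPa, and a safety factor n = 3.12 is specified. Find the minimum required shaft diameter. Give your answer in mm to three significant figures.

Allowable shear stress τ_allow = 159/3.12 = 50.96 MPa.
For a solid shaft τ = 16T/(πd³), so d³ = 16T/(π τ_allow) = 16×1.8100×10^7/(π×50.96) = 1.809×10^6 mm³.
d = (1.809×10^6)^(1/3) = 121.8 mm.

d = 122 mm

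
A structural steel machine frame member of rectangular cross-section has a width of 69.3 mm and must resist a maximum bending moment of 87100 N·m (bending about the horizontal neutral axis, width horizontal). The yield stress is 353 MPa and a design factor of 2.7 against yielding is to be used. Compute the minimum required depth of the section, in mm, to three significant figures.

h = 240 mm

σ_allow = 353/2.7 = 130.7 MPa.
For a rectangular section σ = 6M/(bh²), so h² = 6M/(b σ_allow) = 6×8.7100×10^7/(69.3×130.7) = 57680 mm².
h = 240.2 mm.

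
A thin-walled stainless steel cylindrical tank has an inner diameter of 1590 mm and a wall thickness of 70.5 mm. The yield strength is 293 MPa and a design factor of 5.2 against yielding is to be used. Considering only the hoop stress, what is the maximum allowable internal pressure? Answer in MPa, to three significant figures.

σ_allow = 293/5.2 = 56.35 MPa.
σ_h = pD/(2t) → p_allow = 2σ_allow t/D = 2×56.35×70.5/1590 = 4.997 MPa.

p_allow = 5.00 MPa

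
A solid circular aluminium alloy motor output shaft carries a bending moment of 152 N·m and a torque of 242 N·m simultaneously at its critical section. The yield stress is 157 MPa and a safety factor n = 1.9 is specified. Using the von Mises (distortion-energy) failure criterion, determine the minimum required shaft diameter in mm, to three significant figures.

d = 31.7 mm

σ_allow = σ_y/n = 157/1.9 = 82.63 MPa.
For a solid shaft σ_b = 32M/(πd³) and τ = 16T/(πd³), so the von Mises stress is σ' = (16/πd³)·√(4M²+3T²).
√(4M²+3T²) = √(4×(152000)² + 3×(242000)²) = 517800 N·mm.
d³ = 16×517800/(π×82.63) = 31910 mm³.
d = 31.72 mm.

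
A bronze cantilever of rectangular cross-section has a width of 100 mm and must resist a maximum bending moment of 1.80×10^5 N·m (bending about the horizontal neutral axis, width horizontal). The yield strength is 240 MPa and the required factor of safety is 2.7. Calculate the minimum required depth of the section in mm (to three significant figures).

h = 349 mm

σ_allow = 240/2.7 = 88.89 MPa.
For a rectangular section σ = 6M/(bh²), so h² = 6M/(b σ_allow) = 6×1.8000×10^8/(100×88.89) = 121500 mm².
h = 348.6 mm.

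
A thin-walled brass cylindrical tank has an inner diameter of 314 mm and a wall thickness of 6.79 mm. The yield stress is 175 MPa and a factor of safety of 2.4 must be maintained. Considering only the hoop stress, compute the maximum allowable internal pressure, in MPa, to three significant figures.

p_allow = 3.15 MPa

σ_allow = 175/2.4 = 72.92 MPa.
σ_h = pD/(2t) → p_allow = 2σ_allow t/D = 2×72.92×6.79/314 = 3.154 MPa.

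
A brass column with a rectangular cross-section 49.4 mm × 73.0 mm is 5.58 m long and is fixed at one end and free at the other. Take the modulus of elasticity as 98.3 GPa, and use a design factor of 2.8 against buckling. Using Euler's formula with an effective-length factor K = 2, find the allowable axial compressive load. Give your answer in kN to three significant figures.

P_allow = 2.04 kN

Buckling occurs about the weak axis: I_min = h·b³/12 = 73.0×49.4³/12 = 733400 mm⁴ (b = 49.4 mm is the smaller dimension).
Effective length L_e = KL = 2×5.58 m = 11160 mm.
Euler critical load P_cr = π²EI/L_e² = π²×98300×733400/11160² = 5713 N.
P_allow = P_cr/n = 5713/2.8 = 2040 N.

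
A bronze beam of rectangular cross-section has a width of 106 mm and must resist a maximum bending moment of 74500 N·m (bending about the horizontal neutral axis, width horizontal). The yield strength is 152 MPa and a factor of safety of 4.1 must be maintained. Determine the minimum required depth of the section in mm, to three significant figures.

σ_allow = 152/4.1 = 37.07 MPa.
For a rectangular section σ = 6M/(bh²), so h² = 6M/(b σ_allow) = 6×7.4500×10^7/(106×37.07) = 113700 mm².
h = 337.3 mm.

h = 337 mm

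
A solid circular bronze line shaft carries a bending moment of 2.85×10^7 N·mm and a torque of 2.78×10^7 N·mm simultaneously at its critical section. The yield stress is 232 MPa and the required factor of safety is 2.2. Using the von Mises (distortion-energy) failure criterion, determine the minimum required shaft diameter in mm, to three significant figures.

d = 153 mm

σ_allow = σ_y/n = 232/2.2 = 105.5 MPa.
For a solid shaft σ_b = 32M/(πd³) and τ = 16T/(πd³), so the von Mises stress is σ' = (16/πd³)·√(4M²+3T²).
√(4M²+3T²) = √(4×(2.850×10^7)² + 3×(2.780×10^7)²) = 7.462×10^7 N·mm.
d³ = 16×7.462×10^7/(π×105.5) = 3.604×10^6 mm³.
d = 153.3 mm.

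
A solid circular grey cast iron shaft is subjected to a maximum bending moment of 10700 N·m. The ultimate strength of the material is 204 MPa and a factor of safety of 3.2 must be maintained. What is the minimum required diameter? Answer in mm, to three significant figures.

σ_allow = 204/3.2 = 63.75 MPa.
For a solid circular section σ = 32M/(πd³), so d³ = 32M/(π σ_allow) = 32×1.0700×10^7/(π×63.75) = 1.710×10^6 mm³.
d = 119.6 mm.

d = 120 mm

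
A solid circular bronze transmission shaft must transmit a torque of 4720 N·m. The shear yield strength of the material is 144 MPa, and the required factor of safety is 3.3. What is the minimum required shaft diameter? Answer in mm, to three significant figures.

d = 82.0 mm

Allowable shear stress τ_allow = 144/3.3 = 43.64 MPa.
For a solid shaft τ = 16T/(πd³), so d³ = 16T/(π τ_allow) = 16×4720000/(π×43.64) = 550900 mm³.
d = (550900)^(1/3) = 81.98 mm.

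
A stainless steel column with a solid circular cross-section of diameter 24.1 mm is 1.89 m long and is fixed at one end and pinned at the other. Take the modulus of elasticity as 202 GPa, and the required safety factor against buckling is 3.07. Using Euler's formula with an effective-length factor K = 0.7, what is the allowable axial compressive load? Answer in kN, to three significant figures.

I = πd⁴/64 = π×24.1⁴/64 = 16560 mm⁴.
Effective length L_e = KL = 0.7×1.89 m = 1323 mm.
Euler critical load P_cr = π²EI/L_e² = π²×202000×16560/1323² = 18860 N.
P_allow = P_cr/n = 18860/3.07 = 6144 N.

P_allow = 6.14 kN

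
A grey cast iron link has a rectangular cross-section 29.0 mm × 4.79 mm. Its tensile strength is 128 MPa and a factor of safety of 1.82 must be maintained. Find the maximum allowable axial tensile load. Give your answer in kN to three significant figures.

σ_allow = 128/1.82 = 70.33 MPa.
A = 29.0×4.79 = 138.9 mm².
F_allow = σ_allow × A = 70.33×138.9 = 9769 N.

F_allow = 9.77 kN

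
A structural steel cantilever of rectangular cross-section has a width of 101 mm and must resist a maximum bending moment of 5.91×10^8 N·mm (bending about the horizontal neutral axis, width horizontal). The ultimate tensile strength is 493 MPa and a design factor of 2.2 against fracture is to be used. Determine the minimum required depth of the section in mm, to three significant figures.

h = 396 mm

σ_allow = 493/2.2 = 224.1 MPa.
For a rectangular section σ = 6M/(bh²), so h² = 6M/(b σ_allow) = 6×5.9100×10^8/(101×224.1) = 156700 mm².
h = 395.8 mm.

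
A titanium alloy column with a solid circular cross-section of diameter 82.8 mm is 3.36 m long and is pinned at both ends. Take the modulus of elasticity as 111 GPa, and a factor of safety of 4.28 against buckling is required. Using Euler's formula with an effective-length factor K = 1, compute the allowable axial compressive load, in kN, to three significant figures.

I = πd⁴/64 = π×82.8⁴/64 = 2.307×10^6 mm⁴.
Effective length L_e = KL = 1×3.36 m = 3360 mm.
Euler critical load P_cr = π²EI/L_e² = π²×111000×2.307×10^6/3360² = 223900 N.
P_allow = P_cr/n = 223900/4.28 = 52310 N.

P_allow = 52.3 kN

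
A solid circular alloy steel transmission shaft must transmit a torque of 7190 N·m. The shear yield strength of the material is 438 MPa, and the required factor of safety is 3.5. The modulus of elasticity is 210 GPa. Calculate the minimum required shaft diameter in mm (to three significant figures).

d = 66.4 mm

Allowable shear stress τ_allow = 438/3.5 = 125.1 MPa.
For a solid shaft τ = 16T/(πd³), so d³ = 16T/(π τ_allow) = 16×7190000/(π×125.1) = 292600 mm³.
d = (292600)^(1/3) = 66.39 mm.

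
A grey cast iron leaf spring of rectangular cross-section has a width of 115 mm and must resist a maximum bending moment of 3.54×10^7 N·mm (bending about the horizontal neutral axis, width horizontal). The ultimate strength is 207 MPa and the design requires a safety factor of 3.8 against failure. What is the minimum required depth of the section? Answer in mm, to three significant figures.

σ_allow = 207/3.8 = 54.47 MPa.
For a rectangular section σ = 6M/(bh²), so h² = 6M/(b σ_allow) = 6×3.5400×10^7/(115×54.47) = 33910 mm².
h = 184.1 mm.

h = 184 mm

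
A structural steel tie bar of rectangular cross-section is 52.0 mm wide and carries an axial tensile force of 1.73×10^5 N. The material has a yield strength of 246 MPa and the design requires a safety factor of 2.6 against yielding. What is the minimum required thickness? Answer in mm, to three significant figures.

σ_allow = 246/2.6 = 94.62 MPa.
Required area A = F/σ_allow = 173000/94.62 = 1828 mm².
t = A/w = 1828/52.0 = 35.16 mm.

t = 35.2 mm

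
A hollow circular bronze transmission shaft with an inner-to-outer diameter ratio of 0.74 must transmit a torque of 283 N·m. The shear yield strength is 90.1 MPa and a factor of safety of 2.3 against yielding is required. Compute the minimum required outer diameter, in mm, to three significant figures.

d_o = 37.5 mm

τ_allow = 90.1/2.3 = 39.17 MPa.
For a hollow shaft τ = 16T/[πd_o³(1−k⁴)] with k = 0.74, so 1−k⁴ = 0.7001.
d_o³ = 16T/[π τ_allow (1−k⁴)] = 16×283000/(π×39.17×0.7001) = 52550 mm³.
d_o = 37.46 mm.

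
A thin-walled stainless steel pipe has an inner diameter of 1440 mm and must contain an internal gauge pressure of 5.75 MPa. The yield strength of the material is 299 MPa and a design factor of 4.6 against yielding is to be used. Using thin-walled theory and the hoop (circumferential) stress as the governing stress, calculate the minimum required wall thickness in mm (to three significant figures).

σ_allow = 299/4.6 = 65.00 MPa.
Hoop stress σ_h = pD/(2t), so t = pD/(2σ_allow) = 5.75×1440/(2×65.00) = 63.69 mm.

t = 63.7 mm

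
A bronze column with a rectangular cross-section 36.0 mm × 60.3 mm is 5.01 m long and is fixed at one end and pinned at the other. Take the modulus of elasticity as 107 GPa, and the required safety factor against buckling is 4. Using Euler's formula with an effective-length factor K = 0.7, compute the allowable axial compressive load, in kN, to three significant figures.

Buckling occurs about the weak axis: I_min = h·b³/12 = 60.3×36.0³/12 = 234400 mm⁴ (b = 36.0 mm is the smaller dimension).
Effective length L_e = KL = 0.7×5.01 m = 3507 mm.
Euler critical load P_cr = π²EI/L_e² = π²×107000×234400/3507² = 20130 N.
P_allow = P_cr/n = 20130/4 = 5033 N.

P_allow = 5.03 kN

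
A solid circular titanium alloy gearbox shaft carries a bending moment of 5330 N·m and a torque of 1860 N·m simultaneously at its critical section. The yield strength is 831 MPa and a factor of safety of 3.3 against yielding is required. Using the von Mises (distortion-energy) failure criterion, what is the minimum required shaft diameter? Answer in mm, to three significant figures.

d = 60.8 mm

σ_allow = σ_y/n = 831/3.3 = 251.8 MPa.
For a solid shaft σ_b = 32M/(πd³) and τ = 16T/(πd³), so the von Mises stress is σ' = (16/πd³)·√(4M²+3T²).
√(4M²+3T²) = √(4×(5.330×10^6)² + 3×(1.860×10^6)²) = 1.114×10^7 N·mm.
d³ = 16×1.114×10^7/(π×251.8) = 225200 mm³.
d = 60.84 mm.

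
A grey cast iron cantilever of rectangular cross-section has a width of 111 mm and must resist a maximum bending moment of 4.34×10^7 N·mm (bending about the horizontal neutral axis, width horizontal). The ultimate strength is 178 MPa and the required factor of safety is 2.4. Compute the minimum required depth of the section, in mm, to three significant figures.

σ_allow = 178/2.4 = 74.17 MPa.
For a rectangular section σ = 6M/(bh²), so h² = 6M/(b σ_allow) = 6×4.3400×10^7/(111×74.17) = 31630 mm².
h = 177.9 mm.

h = 178 mm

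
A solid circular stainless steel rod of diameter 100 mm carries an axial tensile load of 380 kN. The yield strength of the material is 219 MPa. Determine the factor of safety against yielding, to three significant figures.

n = 4.53

A = πd²/4 = 7854 mm².
σ = F/A = 380000/7854 = 48.38 MPa.
n = 219/48.38 = 4.526.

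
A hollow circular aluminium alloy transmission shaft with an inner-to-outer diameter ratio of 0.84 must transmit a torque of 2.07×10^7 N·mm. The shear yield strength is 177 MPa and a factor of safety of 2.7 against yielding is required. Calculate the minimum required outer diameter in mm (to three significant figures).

d_o = 147 mm

τ_allow = 177/2.7 = 65.56 MPa.
For a hollow shaft τ = 16T/[πd_o³(1−k⁴)] with k = 0.84, so 1−k⁴ = 0.5021.
d_o³ = 16T/[π τ_allow (1−k⁴)] = 16×2.0700×10^7/(π×65.56×0.5021) = 3.203×10^6 mm³.
d_o = 147.4 mm.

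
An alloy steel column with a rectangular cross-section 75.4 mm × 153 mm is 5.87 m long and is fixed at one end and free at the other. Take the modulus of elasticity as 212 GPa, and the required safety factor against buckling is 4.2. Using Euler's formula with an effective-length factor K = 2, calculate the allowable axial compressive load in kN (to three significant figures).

P_allow = 19.8 kN

Buckling occurs about the weak axis: I_min = h·b³/12 = 153×75.4³/12 = 5.465×10^6 mm⁴ (b = 75.4 mm is the smaller dimension).
Effective length L_e = KL = 2×5.87 m = 11740 mm.
Euler critical load P_cr = π²EI/L_e² = π²×212000×5.465×10^6/11740² = 82970 N.
P_allow = P_cr/n = 82970/4.2 = 19750 N.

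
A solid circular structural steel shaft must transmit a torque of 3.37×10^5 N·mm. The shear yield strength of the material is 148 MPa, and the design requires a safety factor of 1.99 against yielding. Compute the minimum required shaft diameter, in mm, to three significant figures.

Allowable shear stress τ_allow = 148/1.99 = 74.37 MPa.
For a solid shaft τ = 16T/(πd³), so d³ = 16T/(π τ_allow) = 16×337000/(π×74.37) = 23080 mm³.
d = (23080)^(1/3) = 28.47 mm.

d = 28.5 mm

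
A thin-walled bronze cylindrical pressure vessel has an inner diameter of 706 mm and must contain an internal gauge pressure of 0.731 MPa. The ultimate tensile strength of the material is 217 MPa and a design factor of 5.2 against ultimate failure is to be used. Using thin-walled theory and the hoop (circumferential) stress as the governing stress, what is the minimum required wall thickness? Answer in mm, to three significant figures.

σ_allow = 217/5.2 = 41.73 MPa.
Hoop stress σ_h = pD/(2t), so t = pD/(2σ_allow) = 0.731×706/(2×41.73) = 6.184 mm.

t = 6.18 mm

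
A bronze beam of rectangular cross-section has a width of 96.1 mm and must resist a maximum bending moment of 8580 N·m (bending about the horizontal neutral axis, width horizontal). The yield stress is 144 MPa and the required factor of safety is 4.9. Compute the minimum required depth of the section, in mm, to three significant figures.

σ_allow = 144/4.9 = 29.39 MPa.
For a rectangular section σ = 6M/(bh²), so h² = 6M/(b σ_allow) = 6×8580000/(96.1×29.39) = 18230 mm².
h = 135.0 mm.

h = 135 mm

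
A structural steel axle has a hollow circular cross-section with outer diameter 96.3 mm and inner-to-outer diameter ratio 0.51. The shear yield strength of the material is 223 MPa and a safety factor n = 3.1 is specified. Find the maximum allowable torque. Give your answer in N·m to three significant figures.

T_allow = 11800 N·m

τ_allow = 223/3.1 = 71.94 MPa.
For a hollow shaft T_allow = τ_allow·πd_o³(1−k⁴)/16 with 1−k⁴ = 0.9323, so πd_o³(1−k⁴)/16 = 163500 mm³.
T_allow = 71.94×163500 = 1.176×10^7 N·mm = 11760 N·m.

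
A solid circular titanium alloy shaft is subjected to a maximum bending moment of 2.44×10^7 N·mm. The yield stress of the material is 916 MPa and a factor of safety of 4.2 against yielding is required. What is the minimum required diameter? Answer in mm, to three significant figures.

d = 104 mm

σ_allow = 916/4.2 = 218.1 MPa.
For a solid circular section σ = 32M/(πd³), so d³ = 32M/(π σ_allow) = 32×2.4400×10^7/(π×218.1) = 1.140×10^6 mm³.
d = 104.5 mm.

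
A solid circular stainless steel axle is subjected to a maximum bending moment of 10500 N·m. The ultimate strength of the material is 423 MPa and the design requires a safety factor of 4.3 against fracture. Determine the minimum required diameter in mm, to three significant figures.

d = 103 mm

σ_allow = 423/4.3 = 98.37 MPa.
For a solid circular section σ = 32M/(πd³), so d³ = 32M/(π σ_allow) = 32×1.0500×10^7/(π×98.37) = 1.087×10^6 mm³.
d = 102.8 mm.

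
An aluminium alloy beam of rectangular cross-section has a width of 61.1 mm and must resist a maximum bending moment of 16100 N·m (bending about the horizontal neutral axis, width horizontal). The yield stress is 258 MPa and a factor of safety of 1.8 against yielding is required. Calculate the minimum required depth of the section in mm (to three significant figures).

σ_allow = 258/1.8 = 143.3 MPa.
For a rectangular section σ = 6M/(bh²), so h² = 6M/(b σ_allow) = 6×1.6100×10^7/(61.1×143.3) = 11030 mm².
h = 105.0 mm.

h = 105 mm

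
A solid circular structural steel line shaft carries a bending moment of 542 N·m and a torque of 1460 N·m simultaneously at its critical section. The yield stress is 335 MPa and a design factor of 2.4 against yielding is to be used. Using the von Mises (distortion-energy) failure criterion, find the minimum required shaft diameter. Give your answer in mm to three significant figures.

d = 46.5 mm

σ_allow = σ_y/n = 335/2.4 = 139.6 MPa.
For a solid shaft σ_b = 32M/(πd³) and τ = 16T/(πd³), so the von Mises stress is σ' = (16/πd³)·√(4M²+3T²).
√(4M²+3T²) = √(4×(542000)² + 3×(1.460×10^6)²) = 2.751×10^6 N·mm.
d³ = 16×2.751×10^6/(π×139.6) = 100400 mm³.
d = 46.48 mm.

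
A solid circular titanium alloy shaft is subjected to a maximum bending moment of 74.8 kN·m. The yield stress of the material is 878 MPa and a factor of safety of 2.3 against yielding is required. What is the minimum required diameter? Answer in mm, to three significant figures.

d = 126 mm

σ_allow = 878/2.3 = 381.7 MPa.
For a solid circular section σ = 32M/(πd³), so d³ = 32M/(π σ_allow) = 32×7.4800×10^7/(π×381.7) = 1.996×10^6 mm³.
d = 125.9 mm.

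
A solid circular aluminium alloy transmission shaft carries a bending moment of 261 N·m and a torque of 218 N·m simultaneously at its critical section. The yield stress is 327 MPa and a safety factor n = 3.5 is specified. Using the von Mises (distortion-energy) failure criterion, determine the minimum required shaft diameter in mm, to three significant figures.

d = 32.7 mm

σ_allow = σ_y/n = 327/3.5 = 93.43 MPa.
For a solid shaft σ_b = 32M/(πd³) and τ = 16T/(πd³), so the von Mises stress is σ' = (16/πd³)·√(4M²+3T²).
√(4M²+3T²) = √(4×(261000)² + 3×(218000)²) = 644200 N·mm.
d³ = 16×644200/(π×93.43) = 35120 mm³.
d = 32.75 mm.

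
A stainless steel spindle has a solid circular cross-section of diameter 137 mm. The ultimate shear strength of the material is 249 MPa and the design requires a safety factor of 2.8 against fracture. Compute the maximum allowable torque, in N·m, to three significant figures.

τ_allow = 249/2.8 = 88.93 MPa.
For a solid shaft T_allow = τ_allow·πd³/16; πd³/16 = π×137³/16 = 504900 mm³.
T_allow = 88.93×504900 = 4.490×10^7 N·mm = 44900 N·m.

T_allow = 44900 N·m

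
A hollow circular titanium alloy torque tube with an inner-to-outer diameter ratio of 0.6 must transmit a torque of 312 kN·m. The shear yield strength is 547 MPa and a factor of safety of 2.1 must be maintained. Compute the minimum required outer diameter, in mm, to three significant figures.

d_o = 191 mm

τ_allow = 547/2.1 = 260.5 MPa.
For a hollow shaft τ = 16T/[πd_o³(1−k⁴)] with k = 0.6, so 1−k⁴ = 0.8704.
d_o³ = 16T/[π τ_allow (1−k⁴)] = 16×3.1200×10^8/(π×260.5×0.8704) = 7.009×10^6 mm³.
d_o = 191.4 mm.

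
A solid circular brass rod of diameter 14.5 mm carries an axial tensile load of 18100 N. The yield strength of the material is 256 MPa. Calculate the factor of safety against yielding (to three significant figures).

A = πd²/4 = 165.1 mm².
σ = F/A = 18100/165.1 = 109.6 MPa.
n = 256/109.6 = 2.336.

n = 2.34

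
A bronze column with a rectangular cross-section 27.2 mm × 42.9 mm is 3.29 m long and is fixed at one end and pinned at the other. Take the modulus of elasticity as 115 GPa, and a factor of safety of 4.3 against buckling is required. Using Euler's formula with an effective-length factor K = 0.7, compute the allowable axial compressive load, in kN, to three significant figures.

Buckling occurs about the weak axis: I_min = h·b³/12 = 42.9×27.2³/12 = 71940 mm⁴ (b = 27.2 mm is the smaller dimension).
Effective length L_e = KL = 0.7×3.29 m = 2303 mm.
Euler critical load P_cr = π²EI/L_e² = π²×115000×71940/2303² = 15400 N.
P_allow = P_cr/n = 15400/4.3 = 3580 N.

P_allow = 3.58 kN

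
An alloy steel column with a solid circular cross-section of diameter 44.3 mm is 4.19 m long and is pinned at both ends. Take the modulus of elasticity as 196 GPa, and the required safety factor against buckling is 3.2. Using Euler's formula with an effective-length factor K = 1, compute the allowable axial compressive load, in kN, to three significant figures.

I = πd⁴/64 = π×44.3⁴/64 = 189100 mm⁴.
Effective length L_e = KL = 1×4.19 m = 4190 mm.
Euler critical load P_cr = π²EI/L_e² = π²×196000×189100/4190² = 20830 N.
P_allow = P_cr/n = 20830/3.2 = 6510 N.

P_allow = 6.51 kN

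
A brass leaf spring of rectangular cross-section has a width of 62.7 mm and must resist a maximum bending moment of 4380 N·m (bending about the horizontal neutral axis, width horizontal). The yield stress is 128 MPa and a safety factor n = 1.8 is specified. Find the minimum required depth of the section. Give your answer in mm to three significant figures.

σ_allow = 128/1.8 = 71.11 MPa.
For a rectangular section σ = 6M/(bh²), so h² = 6M/(b σ_allow) = 6×4380000/(62.7×71.11) = 5894 mm².
h = 76.77 mm.

h = 76.8 mm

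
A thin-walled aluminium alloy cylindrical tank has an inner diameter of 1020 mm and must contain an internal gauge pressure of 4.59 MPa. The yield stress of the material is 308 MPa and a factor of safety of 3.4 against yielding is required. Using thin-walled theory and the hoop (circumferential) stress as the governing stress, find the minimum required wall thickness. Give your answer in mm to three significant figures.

σ_allow = 308/3.4 = 90.59 MPa.
Hoop stress σ_h = pD/(2t), so t = pD/(2σ_allow) = 4.59×1020/(2×90.59) = 25.84 mm.

t = 25.8 mm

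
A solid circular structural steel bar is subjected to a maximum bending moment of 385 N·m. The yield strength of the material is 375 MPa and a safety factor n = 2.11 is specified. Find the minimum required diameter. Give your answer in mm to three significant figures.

d = 28.0 mm

σ_allow = 375/2.11 = 177.7 MPa.
For a solid circular section σ = 32M/(πd³), so d³ = 32M/(π σ_allow) = 32×385000/(π×177.7) = 22070 mm³.
d = 28.05 mm.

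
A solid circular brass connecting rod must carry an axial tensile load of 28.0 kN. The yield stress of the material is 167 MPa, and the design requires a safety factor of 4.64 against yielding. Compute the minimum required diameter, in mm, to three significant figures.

d = 31.5 mm

Allowable stress σ_allow = 167/4.64 = 35.99 MPa.
Required area A = F/σ_allow = 28000/35.99 = 778.0 mm².
A = πd²/4 → d = √(4A/π) = 31.47 mm.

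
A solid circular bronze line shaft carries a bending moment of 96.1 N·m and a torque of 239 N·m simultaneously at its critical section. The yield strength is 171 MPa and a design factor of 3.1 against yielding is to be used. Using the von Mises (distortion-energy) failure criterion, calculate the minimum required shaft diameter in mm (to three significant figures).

d = 34.8 mm

σ_allow = σ_y/n = 171/3.1 = 55.16 MPa.
For a solid shaft σ_b = 32M/(πd³) and τ = 16T/(πd³), so the von Mises stress is σ' = (16/πd³)·√(4M²+3T²).
√(4M²+3T²) = √(4×(96100)² + 3×(239000)²) = 456400 N·mm.
d³ = 16×456400/(π×55.16) = 42140 mm³.
d = 34.80 mm.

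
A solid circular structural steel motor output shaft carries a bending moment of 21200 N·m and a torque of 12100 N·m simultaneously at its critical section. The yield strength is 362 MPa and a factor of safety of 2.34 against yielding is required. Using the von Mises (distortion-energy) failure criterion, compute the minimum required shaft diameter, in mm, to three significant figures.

σ_allow = σ_y/n = 362/2.34 = 154.7 MPa.
For a solid shaft σ_b = 32M/(πd³) and τ = 16T/(πd³), so the von Mises stress is σ' = (16/πd³)·√(4M²+3T²).
√(4M²+3T²) = √(4×(2.120×10^7)² + 3×(1.210×10^7)²) = 4.730×10^7 N·mm.
d³ = 16×4.730×10^7/(π×154.7) = 1.557×10^6 mm³.
d = 115.9 mm.

d = 116 mm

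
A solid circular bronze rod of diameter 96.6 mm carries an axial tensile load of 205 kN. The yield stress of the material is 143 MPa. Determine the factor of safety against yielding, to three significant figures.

A = πd²/4 = 7329 mm².
σ = F/A = 205000/7329 = 27.97 MPa.
n = 143/27.97 = 5.112.

n = 5.11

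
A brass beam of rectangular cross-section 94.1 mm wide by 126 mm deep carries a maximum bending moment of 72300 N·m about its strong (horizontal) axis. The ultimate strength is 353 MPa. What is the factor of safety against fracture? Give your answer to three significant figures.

n = 1.22

Section modulus S = bh²/6 = 94.1×126²/6 = 249000 mm³.
σ = M/S = 7.2300×10^7/249000 = 290.4 MPa.
n = 353/290.4 = 1.216.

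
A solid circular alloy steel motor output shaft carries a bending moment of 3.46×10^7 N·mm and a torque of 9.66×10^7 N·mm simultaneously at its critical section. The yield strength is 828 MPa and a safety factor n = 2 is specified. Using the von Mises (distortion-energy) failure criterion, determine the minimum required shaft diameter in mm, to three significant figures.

σ_allow = σ_y/n = 828/2 = 414.0 MPa.
For a solid shaft σ_b = 32M/(πd³) and τ = 16T/(πd³), so the von Mises stress is σ' = (16/πd³)·√(4M²+3T²).
√(4M²+3T²) = √(4×(3.460×10^7)² + 3×(9.660×10^7)²) = 1.811×10^8 N·mm.
d³ = 16×1.811×10^8/(π×414.0) = 2.227×10^6 mm³.
d = 130.6 mm.

d = 131 mm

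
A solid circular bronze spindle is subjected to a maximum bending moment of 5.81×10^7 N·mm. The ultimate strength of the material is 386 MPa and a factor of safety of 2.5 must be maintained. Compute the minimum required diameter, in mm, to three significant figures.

d = 156 mm

σ_allow = 386/2.5 = 154.4 MPa.
For a solid circular section σ = 32M/(πd³), so d³ = 32M/(π σ_allow) = 32×5.8100×10^7/(π×154.4) = 3.833×10^6 mm³.
d = 156.5 mm.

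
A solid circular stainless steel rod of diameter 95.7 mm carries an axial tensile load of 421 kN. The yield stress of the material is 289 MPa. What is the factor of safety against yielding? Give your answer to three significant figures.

A = πd²/4 = 7193 mm².
σ = F/A = 421000/7193 = 58.53 MPa.
n = 289/58.53 = 4.938.

n = 4.94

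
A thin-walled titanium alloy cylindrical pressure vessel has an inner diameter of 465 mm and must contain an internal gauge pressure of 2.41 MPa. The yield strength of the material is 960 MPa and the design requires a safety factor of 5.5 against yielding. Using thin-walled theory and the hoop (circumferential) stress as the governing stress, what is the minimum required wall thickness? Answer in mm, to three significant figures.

t = 3.21 mm

σ_allow = 960/5.5 = 174.5 MPa.
Hoop stress σ_h = pD/(2t), so t = pD/(2σ_allow) = 2.41×465/(2×174.5) = 3.210 mm.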